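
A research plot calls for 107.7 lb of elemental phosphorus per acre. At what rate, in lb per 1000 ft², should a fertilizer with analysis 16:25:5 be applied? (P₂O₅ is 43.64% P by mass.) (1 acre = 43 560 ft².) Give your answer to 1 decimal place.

22.7 lb of product per thousand sq ft

As P₂O₅: 107.7 / 0.4364 = 246.792 lb per acre.
Product per acre = 246.792 / 25% = 987.168 lb.
Convert to per 1000 ft²: 987.168 × 0.0229568 = 22.6623 lb.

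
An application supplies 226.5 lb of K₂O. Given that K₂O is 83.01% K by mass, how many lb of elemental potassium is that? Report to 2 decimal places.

K = 226.5 × 0.8301 = 188.018 lb.

188.02 lb K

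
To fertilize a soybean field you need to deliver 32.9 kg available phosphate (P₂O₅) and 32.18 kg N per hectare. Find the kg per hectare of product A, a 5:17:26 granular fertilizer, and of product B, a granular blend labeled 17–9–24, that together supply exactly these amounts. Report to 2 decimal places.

Per-hectare balance (a = product A, b = product B):
P₂O₅: 0.17·a + 0.09·b = 32.9
N: 0.05·a + 0.17·b = 32.18
Eliminate a: (row1) − 0.17/0.05·(row2) → -0.488·b = -76.512, so b = 156.787.
Back-substitute: a = (32.9 − 0.09·156.787) / 0.17 = 110.5246.

110.52 kg product A, 156.79 kg product B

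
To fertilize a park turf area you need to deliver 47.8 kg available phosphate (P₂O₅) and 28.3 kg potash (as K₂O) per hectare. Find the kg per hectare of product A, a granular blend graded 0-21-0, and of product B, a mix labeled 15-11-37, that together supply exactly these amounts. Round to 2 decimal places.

187.55 kg product A, 76.49 kg product B

Let a = kg of product A, b = kg of product B (per hectare).
P₂O₅: 0.21·a + 0.11·b = 47.8
K₂O: 0·a + 0.37·b = 28.3
Solving simultaneously: a = 187.5547, b = 76.4865.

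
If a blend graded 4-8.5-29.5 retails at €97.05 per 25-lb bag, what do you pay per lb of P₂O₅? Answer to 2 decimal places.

P₂O₅ in bag = 25 × 8.5% = 2.125 lb.
Cost per lb P₂O₅ = €97.05 / 2.125 = €45.6706.

€45.67 per lb P₂O₅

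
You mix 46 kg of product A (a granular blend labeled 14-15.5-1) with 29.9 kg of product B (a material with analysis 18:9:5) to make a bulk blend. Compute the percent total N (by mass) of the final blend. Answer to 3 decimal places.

Total mass = 46 + 29.9 = 75.9 kg.
N mass = 14%×46 + 18%×29.9 = 11.822 kg.
% N = 11.822 / 75.9 = 15.5758%.

15.576% N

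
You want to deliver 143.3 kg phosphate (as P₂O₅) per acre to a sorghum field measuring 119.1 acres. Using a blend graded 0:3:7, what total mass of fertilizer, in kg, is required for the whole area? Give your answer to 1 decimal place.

568901.0 kg

Product per acre = 143.3 / 3% = 4776.67 kg.
Total product = 4776.67 × 119.1 = 568901 kg.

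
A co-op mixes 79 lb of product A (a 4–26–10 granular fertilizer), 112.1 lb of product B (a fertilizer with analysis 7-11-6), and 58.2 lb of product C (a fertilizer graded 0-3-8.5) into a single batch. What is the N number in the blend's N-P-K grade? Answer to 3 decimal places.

Total mass = 79 + 112.1 + 58.2 = 249.3 lb.
N mass = 4%×79 + 7%×112.1 + 0%×58.2 = 11.007 lb.
% N = 11.007 / 249.3 = 4.41516%.

4.415% N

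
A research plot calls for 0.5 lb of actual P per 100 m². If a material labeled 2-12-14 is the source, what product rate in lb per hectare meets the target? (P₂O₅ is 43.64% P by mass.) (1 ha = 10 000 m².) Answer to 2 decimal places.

As P₂O₅: 0.5 / 0.4364 = 1.14574 lb per 100 m².
Product per 100 m² = 1.14574 / 12% = 9.54782 lb.
Convert to per hectare: 9.54782 × 100 = 954.782 lb.

954.78 lb of product per hectare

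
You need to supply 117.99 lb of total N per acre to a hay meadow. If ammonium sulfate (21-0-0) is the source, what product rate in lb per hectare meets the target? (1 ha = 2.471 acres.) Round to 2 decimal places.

1388.35 lb of product per hectare

Product per acre = 117.99 / 21% = 561.857 lb.
Convert to per hectare: 561.857 × 2.471 = 1388.349 lb.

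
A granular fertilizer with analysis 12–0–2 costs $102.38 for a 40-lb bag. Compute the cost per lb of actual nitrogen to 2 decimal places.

$21.33 per lb N

N in bag = 40 × 12% = 4.8 lb.
Cost per lb N = $102.38 / 4.8 = $21.3292.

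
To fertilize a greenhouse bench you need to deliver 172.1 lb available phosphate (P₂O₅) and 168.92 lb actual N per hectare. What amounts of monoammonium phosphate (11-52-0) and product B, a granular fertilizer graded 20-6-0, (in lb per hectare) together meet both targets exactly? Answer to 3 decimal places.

Let a = lb of monoammonium phosphate, b = lb of product B (per hectare).
P₂O₅: 0.52·a + 0.06·b = 172.1
N: 0.11·a + 0.2·b = 168.92
Eliminate a: (row1) − 0.52/0.11·(row2) → -0.885455·b = -626.431, so b = 707.4682.
Back-substitute: a = (172.1 − 0.06·707.4682) / 0.52 = 249.3306.

249.331 lb monoammonium phosphate, 707.468 lb product B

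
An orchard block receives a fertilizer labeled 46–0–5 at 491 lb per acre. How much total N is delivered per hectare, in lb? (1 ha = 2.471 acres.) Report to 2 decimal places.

558.10 lb N per hectare

nitrogen per acre = 491 × 46% = 225.86 lb.
Convert to per hectare: 225.86 × 2.471 = 558.1001 lb.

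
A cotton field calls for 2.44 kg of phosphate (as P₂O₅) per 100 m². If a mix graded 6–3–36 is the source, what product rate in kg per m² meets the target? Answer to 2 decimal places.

0.81 kg of product per sq m

Product per 100 m² = 2.44 / 3% = 81.3333 kg.
Convert to per m²: 81.3333 × 0.01 = 0.813333 kg.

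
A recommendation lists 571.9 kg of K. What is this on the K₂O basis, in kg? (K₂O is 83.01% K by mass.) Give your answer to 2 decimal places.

688.95 kg K₂O

K₂O = 571.9 / 0.8301 = 688.953 kg.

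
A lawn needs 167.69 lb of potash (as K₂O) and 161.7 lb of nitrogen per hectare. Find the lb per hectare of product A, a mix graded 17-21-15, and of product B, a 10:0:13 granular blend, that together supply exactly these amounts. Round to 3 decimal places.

598.873 lb product A, 598.915 lb product B

Per-hectare balance (a = product A, b = product B):
K₂O: 0.15·a + 0.13·b = 167.69
N: 0.17·a + 0.1·b = 161.7
From row1: a = (167.69 − 0.13·b) / 0.15.
Into row2: 0.17·(167.69 − 0.13·b)/0.15 + 0.1·b = 161.7 → b = 598.91549, a = 598.8732.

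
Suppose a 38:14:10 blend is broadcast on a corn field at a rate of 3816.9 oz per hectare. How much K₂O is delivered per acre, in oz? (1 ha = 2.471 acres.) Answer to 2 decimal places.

K₂O per hectare = 3816.9 × 10% = 381.69 oz.
Convert to per acre: 381.69 × 0.404694 = 154.468 oz.

154.47 oz K₂O per acre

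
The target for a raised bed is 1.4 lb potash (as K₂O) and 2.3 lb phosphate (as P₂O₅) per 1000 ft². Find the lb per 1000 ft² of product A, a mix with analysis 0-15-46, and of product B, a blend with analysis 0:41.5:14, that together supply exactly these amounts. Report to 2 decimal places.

Let a = lb of product A, b = lb of product B (per 1000 ft²).
K₂O: 0.46·a + 0.14·b = 1.4
P₂O₅: 0.15·a + 0.415·b = 2.3
From row1: a = (1.4 − 0.14·b) / 0.46.
Into row2: 0.15·(1.4 − 0.14·b)/0.46 + 0.415·b = 2.3 → b = 4.99117, a = 1.52443.

1.52 lb product A, 4.99 lb product B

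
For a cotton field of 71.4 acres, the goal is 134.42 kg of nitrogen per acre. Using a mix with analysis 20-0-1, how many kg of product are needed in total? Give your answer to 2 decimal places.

Product per acre = 134.42 / 20% = 672.1 kg.
Total product = 672.1 × 71.4 = 47987.94 kg.

47987.94 kg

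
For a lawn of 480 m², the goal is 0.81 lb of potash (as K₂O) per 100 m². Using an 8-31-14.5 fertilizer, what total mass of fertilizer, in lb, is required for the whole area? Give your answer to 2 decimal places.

26.81 lb

Product per 100 m² = 0.81 / 14.5% = 5.58621 lb.
Total product = 5.58621 × 480 / 100 = 26.8138 lb.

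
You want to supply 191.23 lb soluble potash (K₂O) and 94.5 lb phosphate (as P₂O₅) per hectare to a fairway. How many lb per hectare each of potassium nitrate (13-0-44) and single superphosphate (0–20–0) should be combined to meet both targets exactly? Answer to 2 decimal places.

434.61 lb potassium nitrate, 472.50 lb single superphosphate

With a, b = lb per hectare of potassium nitrate and single superphosphate:
K₂O: 0.44·a + 0·b = 191.23
P₂O₅: 0·a + 0.2·b = 94.5
Solving simultaneously: a = 434.614, b = 472.5.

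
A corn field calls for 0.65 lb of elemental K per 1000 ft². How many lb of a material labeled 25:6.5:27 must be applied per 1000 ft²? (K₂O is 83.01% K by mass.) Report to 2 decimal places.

As K₂O: 0.65 / 0.8301 = 0.783038 lb per 1000 ft².
Product per 1000 ft² = 0.783038 / 27% = 2.90014 lb.

2.90 lb of product per thousand sq ft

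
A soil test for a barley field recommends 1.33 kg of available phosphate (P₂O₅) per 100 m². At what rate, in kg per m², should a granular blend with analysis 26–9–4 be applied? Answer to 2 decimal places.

Product per 100 m² = 1.33 / 9% = 14.7778 kg.
Convert to per m²: 14.7778 × 0.01 = 0.147778 kg.

0.15 kg of product per sq m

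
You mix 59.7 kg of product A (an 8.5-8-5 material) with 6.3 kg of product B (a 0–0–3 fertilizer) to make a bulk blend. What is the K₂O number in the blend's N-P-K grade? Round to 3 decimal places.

Total mass = 59.7 + 6.3 = 66 kg.
K₂O mass = 5%×59.7 + 3%×6.3 = 3.174 kg.
% K₂O = 3.174 / 66 = 4.80909%.

4.809% K₂O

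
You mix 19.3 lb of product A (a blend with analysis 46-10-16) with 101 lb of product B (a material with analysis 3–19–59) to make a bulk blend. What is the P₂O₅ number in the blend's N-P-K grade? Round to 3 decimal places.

17.556% P₂O₅

Total mass = 19.3 + 101 = 120.3 lb.
P₂O₅ mass = 10%×19.3 + 19%×101 = 21.12 lb.
% P₂O₅ = 21.12 / 120.3 = 17.5561%.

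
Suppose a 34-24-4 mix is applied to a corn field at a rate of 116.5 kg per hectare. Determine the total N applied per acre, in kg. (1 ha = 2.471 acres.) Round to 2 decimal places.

nitrogen per hectare = 116.5 × 34% = 39.61 kg.
Convert to per acre: 39.61 × 0.404694 = 16.0299 kg.

16.03 kg N per acre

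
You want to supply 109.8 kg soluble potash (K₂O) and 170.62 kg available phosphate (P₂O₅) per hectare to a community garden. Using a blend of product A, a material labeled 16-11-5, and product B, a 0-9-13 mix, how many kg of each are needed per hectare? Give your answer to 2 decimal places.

With a, b = kg per hectare of product A and product B:
K₂O: 0.05·a + 0.13·b = 109.8
P₂O₅: 0.11·a + 0.09·b = 170.62
Eliminate a: (row1) − 0.05/0.11·(row2) → 0.0890909·b = 32.2455, so b = 361.939.
Back-substitute: a = (109.8 − 0.13·361.939) / 0.05 = 1254.959.

1254.96 kg product A, 361.94 kg product B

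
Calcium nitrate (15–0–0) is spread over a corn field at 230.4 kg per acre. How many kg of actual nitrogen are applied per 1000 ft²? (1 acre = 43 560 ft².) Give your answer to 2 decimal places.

nitrogen per acre = 230.4 × 15% = 34.56 kg.
Convert to per 1000 ft²: 34.56 × 0.0229568 = 0.793388 kg.

0.79 kg N per thousand sq ft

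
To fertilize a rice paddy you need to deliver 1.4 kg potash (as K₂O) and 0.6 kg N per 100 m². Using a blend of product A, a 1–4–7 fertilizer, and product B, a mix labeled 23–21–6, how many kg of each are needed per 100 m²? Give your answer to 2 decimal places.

18.45 kg product A, 1.81 kg product B

Per-100 m² balance (a = product A, b = product B):
K₂O: 0.07·a + 0.06·b = 1.4
N: 0.01·a + 0.23·b = 0.6
Solving simultaneously: a = 18.4516, b = 1.80645.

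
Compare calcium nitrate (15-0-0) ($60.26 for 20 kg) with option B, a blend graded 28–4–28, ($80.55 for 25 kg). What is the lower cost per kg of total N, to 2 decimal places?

$11.51 per kg N (option B)

calcium nitrate: N per bag = 20 × 15% = 3 kg; cost = 60.26 / 3 = $20.0867/kg N.
option B: N per bag = 25 × 28% = 7 kg; cost = 80.55 / 7 = $11.5071/kg N.
option B is cheaper.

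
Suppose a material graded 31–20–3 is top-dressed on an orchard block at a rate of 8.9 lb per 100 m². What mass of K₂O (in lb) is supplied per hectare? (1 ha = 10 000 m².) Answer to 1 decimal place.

K₂O per 100 m² = 8.9 × 3% = 0.267 lb.
Convert to per hectare: 0.267 × 100 = 26.7 lb.

26.7 lb K₂O per hectare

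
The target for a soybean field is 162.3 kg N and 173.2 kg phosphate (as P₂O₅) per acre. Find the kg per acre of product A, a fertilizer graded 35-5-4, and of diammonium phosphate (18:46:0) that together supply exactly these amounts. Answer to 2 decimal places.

Per-acre balance (a = product A, b = diammonium phosphate):
N: 0.35·a + 0.18·b = 162.3
P₂O₅: 0.05·a + 0.46·b = 173.2
Eliminate a: (row1) − 0.35/0.05·(row2) → -3.04·b = -1050.1, so b = 345.428.
Back-substitute: a = (162.3 − 0.18·345.428) / 0.35 = 286.066.

286.07 kg product A, 345.43 kg diammonium phosphate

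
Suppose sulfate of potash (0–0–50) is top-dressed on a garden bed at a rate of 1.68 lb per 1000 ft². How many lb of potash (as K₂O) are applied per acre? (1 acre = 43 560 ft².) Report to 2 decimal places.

K₂O per 1000 ft² = 1.68 × 50% = 0.84 lb.
Convert to per acre: 0.84 × 43.56 = 36.5904 lb.

36.59 lb K₂O per acre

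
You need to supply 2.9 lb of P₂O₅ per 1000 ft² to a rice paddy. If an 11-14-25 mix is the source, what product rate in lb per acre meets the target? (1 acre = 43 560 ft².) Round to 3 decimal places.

Product per 1000 ft² = 2.9 / 14% = 20.7143 lb.
Convert to per acre: 20.7143 × 43.56 = 902.3143 lb.

902.314 lb of product per acre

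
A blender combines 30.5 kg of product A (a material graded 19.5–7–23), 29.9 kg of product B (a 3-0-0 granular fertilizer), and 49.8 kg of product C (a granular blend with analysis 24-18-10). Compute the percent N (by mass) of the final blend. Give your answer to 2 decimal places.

Total mass = 30.5 + 29.9 + 49.8 = 110.2 kg.
N mass = 19.5%×30.5 + 3%×29.9 + 24%×49.8 = 18.7965 kg.
% N = 18.7965 / 110.2 = 17.0567%.

17.06% N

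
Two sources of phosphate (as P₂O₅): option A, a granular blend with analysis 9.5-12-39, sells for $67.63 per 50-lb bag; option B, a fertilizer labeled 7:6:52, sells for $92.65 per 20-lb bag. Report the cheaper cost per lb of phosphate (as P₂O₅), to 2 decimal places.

$11.27 per lb P₂O₅ (option A)

option A: P₂O₅ per bag = 50 × 12% = 6 lb; cost = 67.63 / 6 = $11.2717/lb P₂O₅.
option B: P₂O₅ per bag = 20 × 6% = 1.2 lb; cost = 92.65 / 1.2 = $77.2083/lb P₂O₅.
option A is cheaper.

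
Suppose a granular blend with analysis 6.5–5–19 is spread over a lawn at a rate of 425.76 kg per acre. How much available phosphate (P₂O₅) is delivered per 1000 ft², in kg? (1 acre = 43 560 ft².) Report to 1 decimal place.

P₂O₅ per acre = 425.76 × 5% = 21.288 kg.
Convert to per 1000 ft²: 21.288 × 0.0229568 = 0.488705 kg.

0.5 kg P₂O₅ per thousand sq ft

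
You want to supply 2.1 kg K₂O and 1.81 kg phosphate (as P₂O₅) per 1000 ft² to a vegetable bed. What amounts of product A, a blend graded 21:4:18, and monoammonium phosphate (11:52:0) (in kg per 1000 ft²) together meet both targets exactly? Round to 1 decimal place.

11.7 kg product A, 2.6 kg monoammonium phosphate

Per-1000 ft² balance (a = product A, b = monoammonium phosphate):
K₂O: 0.18·a + 0·b = 2.1
P₂O₅: 0.04·a + 0.52·b = 1.81
From row1: a = (2.1 − 0·b) / 0.18.
Into row2: 0.04·(2.1 − 0·b)/0.18 + 0.52·b = 1.81 → b = 2.58333, a = 11.6667.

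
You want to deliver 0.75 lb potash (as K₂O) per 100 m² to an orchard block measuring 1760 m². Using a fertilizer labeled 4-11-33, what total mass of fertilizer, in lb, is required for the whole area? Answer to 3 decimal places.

40.000 lb

Product per 100 m² = 0.75 / 33% = 2.27273 lb.
Total product = 2.27273 × 1760 / 100 = 40 lb.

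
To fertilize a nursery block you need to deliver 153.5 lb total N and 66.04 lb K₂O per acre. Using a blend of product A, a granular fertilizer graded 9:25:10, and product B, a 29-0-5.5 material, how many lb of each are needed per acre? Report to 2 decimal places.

445.28 lb product A, 391.12 lb product B

Per-acre balance (a = product A, b = product B):
N: 0.09·a + 0.29·b = 153.5
K₂O: 0.1·a + 0.055·b = 66.04
Eliminate a: (row1) − 0.09/0.1·(row2) → 0.2405·b = 94.064, so b = 391.119.
Back-substitute: a = (153.5 − 0.29·391.119) / 0.09 = 445.2848.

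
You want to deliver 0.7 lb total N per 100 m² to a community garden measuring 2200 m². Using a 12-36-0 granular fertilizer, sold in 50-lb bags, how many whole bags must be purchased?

Product per 100 m² = 0.7 / 12% = 5.83333 lb.
Total product = 5.83333 × 2200 / 100 = 128.333 lb.
Bags = ⌈128.333 / 50⌉ = 3.

3 bags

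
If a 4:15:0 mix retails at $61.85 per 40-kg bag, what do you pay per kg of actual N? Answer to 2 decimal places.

N in bag = 40 × 4% = 1.6 kg.
Cost per kg N = $61.85 / 1.6 = $38.6562.

$38.66 per kg N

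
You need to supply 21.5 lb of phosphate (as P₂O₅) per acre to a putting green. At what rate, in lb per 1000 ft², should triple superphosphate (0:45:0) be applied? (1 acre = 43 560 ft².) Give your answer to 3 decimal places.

1.097 lb of product per thousand sq ft

Product per acre = 21.5 / 45% = 47.7778 lb.
Convert to per 1000 ft²: 47.7778 × 0.0229568 = 1.09683 lb.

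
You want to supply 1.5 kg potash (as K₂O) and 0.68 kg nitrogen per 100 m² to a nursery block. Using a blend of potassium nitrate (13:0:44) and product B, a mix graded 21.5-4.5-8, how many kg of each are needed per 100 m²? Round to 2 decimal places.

With a, b = kg per 100 m² of potassium nitrate and product B:
K₂O: 0.44·a + 0.08·b = 1.5
N: 0.13·a + 0.215·b = 0.68
Eliminate b: (row1) − 0.08/0.215·(row2) → 0.391628·a = 1.24698, so a = 3.18409.
Then b = (0.68 − 0.13·3.18409) / 0.215 = 1.23753.

3.18 kg potassium nitrate, 1.24 kg product B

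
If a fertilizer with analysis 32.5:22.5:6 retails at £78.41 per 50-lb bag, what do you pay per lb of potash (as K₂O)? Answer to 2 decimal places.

£26.14 per lb K₂O

K₂O in bag = 50 × 6% = 3 lb.
Cost per lb K₂O = £78.41 / 3 = £26.1367.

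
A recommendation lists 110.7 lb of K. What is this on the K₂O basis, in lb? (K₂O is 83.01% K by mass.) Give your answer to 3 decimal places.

K₂O = 110.7 / 0.8301 = 133.3574 lb.

133.357 lb K₂O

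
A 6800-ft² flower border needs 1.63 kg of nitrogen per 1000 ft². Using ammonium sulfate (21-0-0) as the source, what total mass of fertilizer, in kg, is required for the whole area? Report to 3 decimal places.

Product per 1000 ft² = 1.63 / 21% = 7.7619 kg.
Total product = 7.7619 × 6800 / 1000 = 52.78095 kg.

52.781 kg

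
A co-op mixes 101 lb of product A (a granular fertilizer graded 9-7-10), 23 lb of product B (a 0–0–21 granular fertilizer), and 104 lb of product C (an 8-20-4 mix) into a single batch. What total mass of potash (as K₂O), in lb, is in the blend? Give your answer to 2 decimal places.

19.09 lb K₂O

K₂O mass = 10%×101 + 21%×23 + 4%×104 = 19.09 lb.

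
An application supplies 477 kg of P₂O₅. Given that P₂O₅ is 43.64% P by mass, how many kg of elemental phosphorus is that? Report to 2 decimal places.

208.16 kg P

P = 477 × 0.4364 = 208.163 kg.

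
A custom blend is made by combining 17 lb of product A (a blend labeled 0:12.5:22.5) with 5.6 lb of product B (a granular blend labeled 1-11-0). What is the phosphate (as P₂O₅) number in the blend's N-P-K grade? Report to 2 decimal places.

Total mass = 17 + 5.6 = 22.6 lb.
P₂O₅ mass = 12.5%×17 + 11%×5.6 = 2.741 lb.
% P₂O₅ = 2.741 / 22.6 = 12.1283%.

12.13% P₂O₅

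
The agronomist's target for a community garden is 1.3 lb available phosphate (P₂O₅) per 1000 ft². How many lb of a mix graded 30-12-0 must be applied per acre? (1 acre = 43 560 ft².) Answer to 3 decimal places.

Product per 1000 ft² = 1.3 / 12% = 10.8333 lb.
Convert to per acre: 10.8333 × 43.56 = 471.9 lb.

471.900 lb of product per acre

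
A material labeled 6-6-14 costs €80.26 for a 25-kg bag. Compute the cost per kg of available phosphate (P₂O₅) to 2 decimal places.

€53.51 per kg P₂O₅

P₂O₅ in bag = 25 × 6% = 1.5 kg.
Cost per kg P₂O₅ = €80.26 / 1.5 = €53.5067.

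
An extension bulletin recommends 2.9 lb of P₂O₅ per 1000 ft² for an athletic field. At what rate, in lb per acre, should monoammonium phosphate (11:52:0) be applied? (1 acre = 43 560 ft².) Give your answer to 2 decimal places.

242.93 lb of product per acre

Product per 1000 ft² = 2.9 / 52% = 5.57692 lb.
Convert to per acre: 5.57692 × 43.56 = 242.931 lb.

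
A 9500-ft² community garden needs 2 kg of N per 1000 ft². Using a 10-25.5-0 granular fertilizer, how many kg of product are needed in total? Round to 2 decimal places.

Product per 1000 ft² = 2 / 10% = 20 kg.
Total product = 20 × 9500 / 1000 = 190 kg.

190.00 kg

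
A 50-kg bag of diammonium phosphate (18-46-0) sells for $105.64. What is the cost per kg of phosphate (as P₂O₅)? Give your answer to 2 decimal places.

P₂O₅ in bag = 50 × 46% = 23 kg.
Cost per kg P₂O₅ = $105.64 / 23 = $4.5930.

$4.59 per kg P₂O₅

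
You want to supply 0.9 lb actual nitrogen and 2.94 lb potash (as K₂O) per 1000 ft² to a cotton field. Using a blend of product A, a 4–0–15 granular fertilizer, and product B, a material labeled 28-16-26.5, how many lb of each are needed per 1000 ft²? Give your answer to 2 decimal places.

18.62 lb product A, 0.55 lb product B

Per-1000 ft² balance (a = product A, b = product B):
N: 0.04·a + 0.28·b = 0.9
K₂O: 0.15·a + 0.265·b = 2.94
From row1: a = (0.9 − 0.28·b) / 0.04.
Into row2: 0.15·(0.9 − 0.28·b)/0.04 + 0.265·b = 2.94 → b = 0.55414, a = 18.621.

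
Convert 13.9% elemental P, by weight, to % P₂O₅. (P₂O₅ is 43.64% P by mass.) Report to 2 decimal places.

31.85% P₂O₅

%P₂O₅ = 13.9 / 0.4364 = 31.8515%.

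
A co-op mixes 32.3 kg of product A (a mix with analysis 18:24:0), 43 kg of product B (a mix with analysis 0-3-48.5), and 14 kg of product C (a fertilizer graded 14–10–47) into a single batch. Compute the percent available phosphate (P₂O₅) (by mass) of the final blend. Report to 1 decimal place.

11.7% P₂O₅

Total mass = 32.3 + 43 + 14 = 89.3 kg.
P₂O₅ mass = 24%×32.3 + 3%×43 + 10%×14 = 10.442 kg.
% P₂O₅ = 10.442 / 89.3 = 11.6932%.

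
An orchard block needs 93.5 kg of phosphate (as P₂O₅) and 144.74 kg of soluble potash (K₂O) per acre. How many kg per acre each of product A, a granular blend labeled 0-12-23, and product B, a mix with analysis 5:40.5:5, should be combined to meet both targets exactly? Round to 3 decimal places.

With a, b = kg per acre of product A and product B:
P₂O₅: 0.12·a + 0.405·b = 93.5
K₂O: 0.23·a + 0.05·b = 144.74
From row1: a = (93.5 − 0.405·b) / 0.12.
Into row2: 0.23·(93.5 − 0.405·b)/0.12 + 0.05·b = 144.74 → b = 47.4607, a = 618.9868.

618.987 kg product A, 47.461 kg product B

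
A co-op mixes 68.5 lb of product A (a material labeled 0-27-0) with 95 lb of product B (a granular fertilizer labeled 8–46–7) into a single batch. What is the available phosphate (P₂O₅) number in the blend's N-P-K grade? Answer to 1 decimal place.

Total mass = 68.5 + 95 = 163.5 lb.
P₂O₅ mass = 27%×68.5 + 46%×95 = 62.195 lb.
% P₂O₅ = 62.195 / 163.5 = 38.0398%.

38.0% P₂O₅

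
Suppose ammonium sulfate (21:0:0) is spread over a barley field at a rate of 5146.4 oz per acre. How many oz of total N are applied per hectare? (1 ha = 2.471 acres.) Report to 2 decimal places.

nitrogen per acre = 5146.4 × 21% = 1080.74 oz.
Convert to per hectare: 1080.74 × 2.471 = 2670.518 oz.

2670.52 oz N per hectare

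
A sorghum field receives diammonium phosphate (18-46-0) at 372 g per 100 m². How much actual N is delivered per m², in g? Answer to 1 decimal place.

nitrogen per 100 m² = 372 × 18% = 66.96 g.
Convert to per m²: 66.96 × 0.01 = 0.6696 g.

0.7 g N per sq m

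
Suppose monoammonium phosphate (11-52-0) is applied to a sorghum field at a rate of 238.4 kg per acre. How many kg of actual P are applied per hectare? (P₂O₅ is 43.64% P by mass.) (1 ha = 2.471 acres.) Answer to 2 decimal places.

133.68 kg P per hectare

P₂O₅ per acre = 238.4 × 52% = 123.968 kg.
Elemental P = 123.968 × 0.4364 = 54.0996 kg per acre.
Convert to per hectare: 54.0996 × 2.471 = 133.6802 kg.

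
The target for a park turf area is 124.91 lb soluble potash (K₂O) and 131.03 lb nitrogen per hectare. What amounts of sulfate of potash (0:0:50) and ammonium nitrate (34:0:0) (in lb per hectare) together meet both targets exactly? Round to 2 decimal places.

With a, b = lb per hectare of sulfate of potash and ammonium nitrate:
K₂O: 0.5·a + 0·b = 124.91
N: 0·a + 0.34·b = 131.03
Solving simultaneously: a = 249.82, b = 385.382.

249.82 lb sulfate of potash, 385.38 lb ammonium nitrate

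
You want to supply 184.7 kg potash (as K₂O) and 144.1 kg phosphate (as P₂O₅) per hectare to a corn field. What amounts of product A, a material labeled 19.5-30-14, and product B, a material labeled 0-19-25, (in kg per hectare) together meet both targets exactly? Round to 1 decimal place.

19.3 kg product A, 728.0 kg product B

With a, b = kg per hectare of product A and product B:
K₂O: 0.14·a + 0.25·b = 184.7
P₂O₅: 0.3·a + 0.19·b = 144.1
From row1: a = (184.7 − 0.25·b) / 0.14.
Into row2: 0.3·(184.7 − 0.25·b)/0.14 + 0.19·b = 144.1 → b = 728.017, a = 19.2562.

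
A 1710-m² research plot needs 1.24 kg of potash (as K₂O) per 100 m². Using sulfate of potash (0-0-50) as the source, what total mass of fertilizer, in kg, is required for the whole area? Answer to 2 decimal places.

42.41 kg

Product per 100 m² = 1.24 / 50% = 2.48 kg.
Total product = 2.48 × 1710 / 100 = 42.408 kg.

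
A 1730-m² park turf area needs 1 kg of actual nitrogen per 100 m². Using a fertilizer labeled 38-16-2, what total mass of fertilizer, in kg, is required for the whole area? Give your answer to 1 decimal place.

45.5 kg

Product per 100 m² = 1 / 38% = 2.63158 kg.
Total product = 2.63158 × 1730 / 100 = 45.5263 kg.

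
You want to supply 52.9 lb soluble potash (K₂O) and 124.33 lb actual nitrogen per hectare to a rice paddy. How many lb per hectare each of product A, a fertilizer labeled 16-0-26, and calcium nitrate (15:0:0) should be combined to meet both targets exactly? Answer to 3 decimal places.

203.462 lb product A, 611.841 lb calcium nitrate

Per-hectare balance (a = product A, b = calcium nitrate):
K₂O: 0.26·a + 0·b = 52.9
N: 0.16·a + 0.15·b = 124.33
Eliminate a: (row1) − 0.26/0.16·(row2) → -0.24375·b = -149.136, so b = 611.84103.
Back-substitute: a = (52.9 − 0·611.84103) / 0.26 = 203.4615.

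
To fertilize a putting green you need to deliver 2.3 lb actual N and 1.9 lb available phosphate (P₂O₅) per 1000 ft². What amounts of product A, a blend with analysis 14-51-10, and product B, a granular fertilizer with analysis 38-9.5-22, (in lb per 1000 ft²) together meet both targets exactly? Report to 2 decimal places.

2.79 lb product A, 5.02 lb product B

With a, b = lb per 1000 ft² of product A and product B:
N: 0.14·a + 0.38·b = 2.3
P₂O₅: 0.51·a + 0.095·b = 1.9
Eliminate b: (row1) − 0.38/0.095·(row2) → -1.9·a = -5.3, so a = 2.78947.
Then b = (1.9 − 0.51·2.78947) / 0.095 = 5.02493.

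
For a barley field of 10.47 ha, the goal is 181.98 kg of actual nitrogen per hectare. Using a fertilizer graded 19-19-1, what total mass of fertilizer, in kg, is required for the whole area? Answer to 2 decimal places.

Product per hectare = 181.98 / 19% = 957.789 kg.
Total product = 957.789 × 10.47 = 10028.056 kg.

10028.06 kg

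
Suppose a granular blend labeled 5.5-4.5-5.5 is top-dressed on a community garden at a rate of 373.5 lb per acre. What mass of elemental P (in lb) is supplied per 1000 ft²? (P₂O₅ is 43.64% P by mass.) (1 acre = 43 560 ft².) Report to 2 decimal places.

P₂O₅ per acre = 373.5 × 4.5% = 16.8075 lb.
Elemental P = 16.8075 × 0.4364 = 7.33479 lb per acre.
Convert to per 1000 ft²: 7.33479 × 0.0229568 = 0.168384 lb.

0.17 lb P per thousand sq ft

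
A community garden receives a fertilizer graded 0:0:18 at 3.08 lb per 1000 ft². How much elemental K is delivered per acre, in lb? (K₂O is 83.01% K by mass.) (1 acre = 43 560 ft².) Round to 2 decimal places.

20.05 lb K per acre

K₂O per 1000 ft² = 3.08 × 18% = 0.5544 lb.
Elemental K = 0.5544 × 0.8301 = 0.460207 lb per 1000 ft².
Convert to per acre: 0.460207 × 43.56 = 20.0466 lb.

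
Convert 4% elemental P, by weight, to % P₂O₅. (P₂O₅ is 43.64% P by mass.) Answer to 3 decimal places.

%P₂O₅ = 4 / 0.4364 = 9.1659%.

9.166% P₂O₅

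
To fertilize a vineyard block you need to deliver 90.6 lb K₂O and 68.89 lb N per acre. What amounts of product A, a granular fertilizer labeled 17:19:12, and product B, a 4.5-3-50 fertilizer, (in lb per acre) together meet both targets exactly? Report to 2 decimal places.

381.51 lb product A, 89.64 lb product B

Let a = lb of product A, b = lb of product B (per acre).
K₂O: 0.12·a + 0.5·b = 90.6
N: 0.17·a + 0.045·b = 68.89
Eliminate b: (row1) − 0.5/0.045·(row2) → -1.76889·a = -674.844, so a = 381.508.
Then b = (68.89 − 0.17·381.508) / 0.045 = 89.6382.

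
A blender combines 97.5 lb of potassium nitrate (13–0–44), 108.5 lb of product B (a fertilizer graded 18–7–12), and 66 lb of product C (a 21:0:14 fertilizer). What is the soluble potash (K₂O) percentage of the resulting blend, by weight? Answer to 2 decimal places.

23.96% K₂O

Total mass = 97.5 + 108.5 + 66 = 272 lb.
K₂O mass = 44%×97.5 + 12%×108.5 + 14%×66 = 65.16 lb.
% K₂O = 65.16 / 272 = 23.9559%.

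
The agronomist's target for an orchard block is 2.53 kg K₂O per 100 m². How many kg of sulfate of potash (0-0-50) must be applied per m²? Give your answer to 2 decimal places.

Product per 100 m² = 2.53 / 50% = 5.06 kg.
Convert to per m²: 5.06 × 0.01 = 0.0506 kg.

0.05 kg of product per sq m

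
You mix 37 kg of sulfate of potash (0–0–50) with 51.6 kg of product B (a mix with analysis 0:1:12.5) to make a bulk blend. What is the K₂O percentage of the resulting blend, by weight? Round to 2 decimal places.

28.16% K₂O

Total mass = 37 + 51.6 = 88.6 kg.
K₂O mass = 50%×37 + 12.5%×51.6 = 24.95 kg.
% K₂O = 24.95 / 88.6 = 28.1603%.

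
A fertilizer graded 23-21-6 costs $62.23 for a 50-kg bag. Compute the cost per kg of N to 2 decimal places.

$5.41 per kg N

N in bag = 50 × 23% = 11.5 kg.
Cost per kg N = $62.23 / 11.5 = $5.4113.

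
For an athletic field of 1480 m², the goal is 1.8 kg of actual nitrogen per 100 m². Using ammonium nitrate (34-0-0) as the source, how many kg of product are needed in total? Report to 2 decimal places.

78.35 kg

Product per 100 m² = 1.8 / 34% = 5.29412 kg.
Total product = 5.29412 × 1480 / 100 = 78.3529 kg.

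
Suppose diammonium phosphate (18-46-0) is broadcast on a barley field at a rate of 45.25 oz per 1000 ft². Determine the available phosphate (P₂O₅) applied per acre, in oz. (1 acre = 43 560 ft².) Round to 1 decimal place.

P₂O₅ per 1000 ft² = 45.25 × 46% = 20.815 oz.
Convert to per acre: 20.815 × 43.56 = 906.701 oz.

906.7 oz P₂O₅ per acre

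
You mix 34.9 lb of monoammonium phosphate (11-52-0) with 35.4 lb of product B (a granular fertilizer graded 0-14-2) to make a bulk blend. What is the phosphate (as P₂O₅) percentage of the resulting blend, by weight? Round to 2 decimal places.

Total mass = 34.9 + 35.4 = 70.3 lb.
P₂O₅ mass = 52%×34.9 + 14%×35.4 = 23.104 lb.
% P₂O₅ = 23.104 / 70.3 = 32.8649%.

32.86% P₂O₅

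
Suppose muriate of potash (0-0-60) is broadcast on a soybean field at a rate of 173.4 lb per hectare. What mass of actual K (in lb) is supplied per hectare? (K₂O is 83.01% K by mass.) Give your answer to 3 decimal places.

86.364 lb K per hectare

K₂O per hectare = 173.4 × 60% = 104.04 lb.
Elemental K = 104.04 × 0.8301 = 86.3636 lb per hectare.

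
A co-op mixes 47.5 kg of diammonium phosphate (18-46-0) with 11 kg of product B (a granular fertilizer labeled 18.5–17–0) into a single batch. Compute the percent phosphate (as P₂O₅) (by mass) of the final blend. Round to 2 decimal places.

Total mass = 47.5 + 11 = 58.5 kg.
P₂O₅ mass = 46%×47.5 + 17%×11 = 23.72 kg.
% P₂O₅ = 23.72 / 58.5 = 40.547%.

40.55% P₂O₅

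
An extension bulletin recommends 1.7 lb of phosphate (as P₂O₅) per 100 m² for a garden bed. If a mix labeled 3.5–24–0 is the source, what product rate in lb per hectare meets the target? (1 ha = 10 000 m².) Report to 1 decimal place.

708.3 lb of product per hectare

Product per 100 m² = 1.7 / 24% = 7.08333 lb.
Convert to per hectare: 7.08333 × 100 = 708.333 lb.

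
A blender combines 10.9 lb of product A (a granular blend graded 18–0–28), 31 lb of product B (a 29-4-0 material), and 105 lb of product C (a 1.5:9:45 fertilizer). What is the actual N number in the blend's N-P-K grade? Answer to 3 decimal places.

Total mass = 10.9 + 31 + 105 = 146.9 lb.
N mass = 18%×10.9 + 29%×31 + 1.5%×105 = 12.527 lb.
% N = 12.527 / 146.9 = 8.52757%.

8.528% N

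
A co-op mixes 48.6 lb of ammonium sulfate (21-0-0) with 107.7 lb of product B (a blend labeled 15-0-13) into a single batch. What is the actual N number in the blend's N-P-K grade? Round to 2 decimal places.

Total mass = 48.6 + 107.7 = 156.3 lb.
N mass = 21%×48.6 + 15%×107.7 = 26.361 lb.
% N = 26.361 / 156.3 = 16.8656%.

16.87% N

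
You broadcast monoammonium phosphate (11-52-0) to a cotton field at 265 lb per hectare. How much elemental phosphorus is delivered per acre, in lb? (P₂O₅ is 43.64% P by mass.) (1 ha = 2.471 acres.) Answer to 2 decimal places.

24.34 lb P per acre

P₂O₅ per hectare = 265 × 52% = 137.8 lb.
Elemental P = 137.8 × 0.4364 = 60.1359 lb per hectare.
Convert to per acre: 60.1359 × 0.404694 = 24.3367 lb.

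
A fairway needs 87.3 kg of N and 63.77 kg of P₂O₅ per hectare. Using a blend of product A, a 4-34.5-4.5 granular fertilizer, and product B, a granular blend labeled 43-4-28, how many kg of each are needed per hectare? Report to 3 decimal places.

163.060 kg product A, 187.855 kg product B

With a, b = kg per hectare of product A and product B:
N: 0.04·a + 0.43·b = 87.3
P₂O₅: 0.345·a + 0.04·b = 63.77
Eliminate a: (row1) − 0.04/0.345·(row2) → 0.425362·b = 79.9064, so b = 187.8549.
Back-substitute: a = (87.3 − 0.43·187.8549) / 0.04 = 163.0603.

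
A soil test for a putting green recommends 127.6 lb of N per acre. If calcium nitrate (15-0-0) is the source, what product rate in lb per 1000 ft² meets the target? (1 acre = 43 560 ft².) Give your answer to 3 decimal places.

Product per acre = 127.6 / 15% = 850.667 lb.
Convert to per 1000 ft²: 850.667 × 0.0229568 = 19.5286 lb.

19.529 lb of product per thousand sq ft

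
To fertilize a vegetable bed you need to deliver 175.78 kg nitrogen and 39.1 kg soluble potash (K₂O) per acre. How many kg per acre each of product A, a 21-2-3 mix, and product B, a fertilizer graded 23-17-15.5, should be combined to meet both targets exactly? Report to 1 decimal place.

711.6 kg product A, 114.5 kg product B

Per-acre balance (a = product A, b = product B):
N: 0.21·a + 0.23·b = 175.78
K₂O: 0.03·a + 0.155·b = 39.1
From row1: a = (175.78 − 0.23·b) / 0.21.
Into row2: 0.03·(175.78 − 0.23·b)/0.21 + 0.155·b = 39.1 → b = 114.526, a = 711.614.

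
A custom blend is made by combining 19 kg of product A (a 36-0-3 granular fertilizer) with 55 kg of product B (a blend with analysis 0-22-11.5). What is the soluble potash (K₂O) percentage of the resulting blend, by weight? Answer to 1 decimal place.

9.3% K₂O

Total mass = 19 + 55 = 74 kg.
K₂O mass = 3%×19 + 11.5%×55 = 6.895 kg.
% K₂O = 6.895 / 74 = 9.31757%.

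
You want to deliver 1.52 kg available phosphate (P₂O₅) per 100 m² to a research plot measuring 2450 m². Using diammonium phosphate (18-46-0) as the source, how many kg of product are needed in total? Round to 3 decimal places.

Product per 100 m² = 1.52 / 46% = 3.30435 kg.
Total product = 3.30435 × 2450 / 100 = 80.9565 kg.

80.957 kg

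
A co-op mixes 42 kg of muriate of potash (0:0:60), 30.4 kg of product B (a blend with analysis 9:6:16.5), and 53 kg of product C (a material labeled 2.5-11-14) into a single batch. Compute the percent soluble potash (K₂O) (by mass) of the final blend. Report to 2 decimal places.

Total mass = 42 + 30.4 + 53 = 125.4 kg.
K₂O mass = 60%×42 + 16.5%×30.4 + 14%×53 = 37.636 kg.
% K₂O = 37.636 / 125.4 = 30.0128%.

30.01% K₂O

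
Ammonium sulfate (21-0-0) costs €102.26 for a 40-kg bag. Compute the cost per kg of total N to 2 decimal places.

N in bag = 40 × 21% = 8.4 kg.
Cost per kg N = €102.26 / 8.4 = €12.1738.

€12.17 per kg N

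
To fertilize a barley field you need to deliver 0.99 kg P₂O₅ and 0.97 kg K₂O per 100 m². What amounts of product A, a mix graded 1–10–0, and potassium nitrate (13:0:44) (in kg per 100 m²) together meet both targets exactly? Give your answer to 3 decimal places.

9.900 kg product A, 2.205 kg potassium nitrate

Per-100 m² balance (a = product A, b = potassium nitrate):
P₂O₅: 0.1·a + 0·b = 0.99
K₂O: 0·a + 0.44·b = 0.97
Solving simultaneously: a = 9.9, b = 2.20455.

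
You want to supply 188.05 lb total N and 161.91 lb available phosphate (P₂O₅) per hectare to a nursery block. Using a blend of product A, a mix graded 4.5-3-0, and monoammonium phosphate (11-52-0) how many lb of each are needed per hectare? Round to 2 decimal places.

3978.90 lb product A, 81.81 lb monoammonium phosphate

Let a = lb of product A, b = lb of monoammonium phosphate (per hectare).
N: 0.045·a + 0.11·b = 188.05
P₂O₅: 0.03·a + 0.52·b = 161.91
Solving simultaneously: a = 3978.9005, b = 81.8134.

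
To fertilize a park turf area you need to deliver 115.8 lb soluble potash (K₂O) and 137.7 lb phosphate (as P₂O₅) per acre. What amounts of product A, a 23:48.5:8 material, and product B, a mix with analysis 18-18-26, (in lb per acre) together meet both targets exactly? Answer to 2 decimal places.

133.91 lb product A, 404.18 lb product B

Let a = lb of product A, b = lb of product B (per acre).
K₂O: 0.08·a + 0.26·b = 115.8
P₂O₅: 0.485·a + 0.18·b = 137.7
Eliminate a: (row1) − 0.08/0.485·(row2) → 0.230309·b = 93.0866, so b = 404.181.
Back-substitute: a = (115.8 − 0.26·404.181) / 0.08 = 133.912.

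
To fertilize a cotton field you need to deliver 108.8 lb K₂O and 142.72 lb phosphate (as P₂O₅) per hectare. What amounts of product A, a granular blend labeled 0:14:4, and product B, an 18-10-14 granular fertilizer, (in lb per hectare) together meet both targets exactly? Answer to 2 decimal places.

583.38 lb product A, 610.46 lb product B

Per-hectare balance (a = product A, b = product B):
K₂O: 0.04·a + 0.14·b = 108.8
P₂O₅: 0.14·a + 0.1·b = 142.72
Eliminate b: (row1) − 0.14/0.1·(row2) → -0.156·a = -91.008, so a = 583.3846.
Then b = (142.72 − 0.14·583.3846) / 0.1 = 610.462.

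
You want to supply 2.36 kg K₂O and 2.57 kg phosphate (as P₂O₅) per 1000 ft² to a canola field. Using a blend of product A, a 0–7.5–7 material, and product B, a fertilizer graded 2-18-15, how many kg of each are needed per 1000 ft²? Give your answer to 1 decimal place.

Let a = kg of product A, b = kg of product B (per 1000 ft²).
K₂O: 0.07·a + 0.15·b = 2.36
P₂O₅: 0.075·a + 0.18·b = 2.57
Eliminate a: (row1) − 0.07/0.075·(row2) → -0.018·b = -0.0386667, so b = 2.14815.
Back-substitute: a = (2.36 − 0.15·2.14815) / 0.07 = 29.1111.

29.1 kg product A, 2.1 kg product B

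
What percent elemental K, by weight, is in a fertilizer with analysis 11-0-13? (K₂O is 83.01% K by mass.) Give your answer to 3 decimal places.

%K = 13 × 0.8301 = 10.7913%.

10.791% K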